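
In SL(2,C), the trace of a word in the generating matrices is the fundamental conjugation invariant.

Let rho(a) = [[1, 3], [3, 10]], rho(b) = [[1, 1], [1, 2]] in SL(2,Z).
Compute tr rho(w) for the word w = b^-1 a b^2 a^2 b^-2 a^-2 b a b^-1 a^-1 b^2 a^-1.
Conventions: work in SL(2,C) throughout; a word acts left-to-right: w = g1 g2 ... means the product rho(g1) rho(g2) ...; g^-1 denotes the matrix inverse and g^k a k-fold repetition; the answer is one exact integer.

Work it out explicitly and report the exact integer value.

-195586377

rho(b^-1) = [[2, -1], [-1, 1]]
... * rho(a) = [[1, 3], [3, 10]]  ->  [[-1, -4], [2, 7]]
... * rho(b) = [[1, 1], [1, 2]]  ->  [[-5, -9], [9, 16]]
... * rho(b) = [[1, 1], [1, 2]]  ->  [[-14, -23], [25, 41]]
... * rho(a) = [[1, 3], [3, 10]]  ->  [[-83, -272], [148, 485]]
... * rho(a) = [[1, 3], [3, 10]]  ->  [[-899, -2969], [1603, 5294]]
... * rho(b^-1) = [[2, -1], [-1, 1]]  ->  [[1171, -2070], [-2088, 3691]]
... * rho(b^-1) = [[2, -1], [-1, 1]]  ->  [[4412, -3241], [-7867, 5779]]
... * rho(a^-1) = [[10, -3], [-3, 1]]  ->  [[53843, -16477], [-96007, 29380]]
... * rho(a^-1) = [[10, -3], [-3, 1]]  ->  [[587861, -178006], [-1048210, 317401]]
... * rho(b) = [[1, 1], [1, 2]]  ->  [[409855, 231849], [-730809, -413408]]
... * rho(a) = [[1, 3], [3, 10]]  ->  [[1105402, 3548055], [-1971033, -6326507]]
... * rho(b^-1) = [[2, -1], [-1, 1]]  ->  [[-1337251, 2442653], [2384441, -4355474]]
... * rho(a^-1) = [[10, -3], [-3, 1]]  ->  [[-20700469, 6454406], [36910832, -11508797]]
... * rho(b) = [[1, 1], [1, 2]]  ->  [[-14246063, -7791657], [25402035, 13893238]]
... * rho(b) = [[1, 1], [1, 2]]  ->  [[-22037720, -29829377], [39295273, 53188511]]
... * rho(a^-1) = [[10, -3], [-3, 1]]  ->  [[-130889069, 36283783], [233387197, -64697308]]
tr = -130889069 + -64697308 = -195586377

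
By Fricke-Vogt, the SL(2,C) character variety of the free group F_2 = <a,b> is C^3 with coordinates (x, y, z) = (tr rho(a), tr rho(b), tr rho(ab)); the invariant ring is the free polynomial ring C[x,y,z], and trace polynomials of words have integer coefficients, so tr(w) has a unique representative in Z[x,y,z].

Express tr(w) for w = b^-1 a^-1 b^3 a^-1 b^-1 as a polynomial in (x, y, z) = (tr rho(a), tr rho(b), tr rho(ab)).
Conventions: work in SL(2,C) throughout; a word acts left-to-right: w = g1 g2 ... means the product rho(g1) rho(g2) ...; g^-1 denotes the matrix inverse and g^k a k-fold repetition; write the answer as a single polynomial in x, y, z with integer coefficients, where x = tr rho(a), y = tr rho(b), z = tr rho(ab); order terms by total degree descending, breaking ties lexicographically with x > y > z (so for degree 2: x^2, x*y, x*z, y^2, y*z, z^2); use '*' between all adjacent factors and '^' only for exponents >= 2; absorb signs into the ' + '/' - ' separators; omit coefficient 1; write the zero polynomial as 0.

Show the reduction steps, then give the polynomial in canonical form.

x*y^4*z - x^2*y^3 - y^5 - y^3*z^2 - x*y^2*z + 2*x^2*y + 5*y^3 + y*z^2 - x*z - 5*y

and tr(a^-1 b) = tr(b) * tr(a) - tr(b a)  (eliminate a^-1) = x*y - z
tr(b^2) = tr(b) * tr(b) - tr(1)  (reduce the b square) = y^2 - 2
tr(b^3) = tr(b) * tr(b^2) - tr(b)  (reduce the b square) = y^3 - 3*y
next, tr(a b^2) = tr(b) * tr(a b) - tr(a)  (reduce the b square) = y*z - x
tr(a b^3) = tr(b) * tr(a b^2) - tr(a b)  (reduce the b square) = y^2*z - x*y - z
next, tr(b^3 a b) = tr(b) * tr(a b^3) - tr(a b^2)  (reduce the b square) = y^3*z - x*y^2 - 2*y*z + x
next, tr(a b a b) = tr(a b) * tr(a b) - tr(1)  (split on a) = z^2 - 2
tr(a b a) = tr(a) * tr(b a) - tr(b)  (reduce the a square) = x*z - y
next, tr(b a b a b) = tr(b) * tr(a b a b) - tr(a b a)  (reduce the b square) = y*z^2 - x*z - y
and tr(b^3 a b a) = tr(b) * tr(b a b a b) - tr(b a b a)  (reduce the b square) = y^2*z^2 - x*y*z - y^2 - z^2 + 2
and tr(a^-1 b^3 a b) = tr(b^3 a b) * tr(a) - tr(b^3 a b a)  (eliminate a^-1) = x*y^3*z - x^2*y^2 - y^2*z^2 - x*y*z + x^2 + y^2 + z^2 - 2
tr(b^-1 a^-1 b^3 a) = tr(a^-1 b^3 a) * tr(b) - tr(a^-1 b^3 a b)  (eliminate b^-1) = -x*y^3*z + x^2*y^2 + y^4 + y^2*z^2 + x*y*z - x^2 - 4*y^2 - z^2 + 2
tr(b^-2 a^-1 b^3 a) = tr(b^-1 a^-1 b^3 a) * tr(b) - tr(b^-1 a^-1 b^3 a b)  (eliminate b^-1) = -x*y^4*z + x^2*y^3 + y^5 + y^3*z^2 + x*y^2*z - x^2*y - 5*y^3 - y*z^2 + 5*y
next, tr(b^-1 a^-1 b^3 a^-1 b^-1) = tr(b^-2 a^-1 b^3) * tr(a) - tr(b^-2 a^-1 b^3 a)  (eliminate a^-1) = x*y^4*z - x^2*y^3 - y^5 - y^3*z^2 - x*y^2*z + 2*x^2*y + 5*y^3 + y*z^2 - x*z - 5*y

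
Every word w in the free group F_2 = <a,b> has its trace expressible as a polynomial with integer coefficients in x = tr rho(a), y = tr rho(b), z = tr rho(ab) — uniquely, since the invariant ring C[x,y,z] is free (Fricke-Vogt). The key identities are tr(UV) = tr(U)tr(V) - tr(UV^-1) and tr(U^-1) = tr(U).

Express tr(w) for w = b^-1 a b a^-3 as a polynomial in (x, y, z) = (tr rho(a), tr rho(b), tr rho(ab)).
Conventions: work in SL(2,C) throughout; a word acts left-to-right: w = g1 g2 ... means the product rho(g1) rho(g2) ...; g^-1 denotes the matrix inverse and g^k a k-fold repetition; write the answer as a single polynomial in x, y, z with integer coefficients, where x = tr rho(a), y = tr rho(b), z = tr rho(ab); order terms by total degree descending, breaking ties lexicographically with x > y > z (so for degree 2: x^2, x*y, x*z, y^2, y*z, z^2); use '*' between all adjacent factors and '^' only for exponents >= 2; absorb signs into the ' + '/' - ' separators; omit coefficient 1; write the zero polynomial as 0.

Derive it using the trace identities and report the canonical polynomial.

trace(b a^-1) = trace(b)*trace(a) - trace(b a) = x*y - z
next, trace(b a b) = trace(b)*trace(a b) - trace(a) = y*z - x
next, trace(b a b a) = trace(a b)*trace(a b) - trace(1)   [split at repeated a] = z^2 - 2
trace(a^-1 b a b) = trace(b a b)*trace(a) - trace(b a b a) = x*y*z - x^2 - z^2 + 2
trace(a b a^-2 b) = trace(a^-1 b a b)*trace(a) - trace(a^-1 b a b a) = x^2*y*z - x^3 - x*z^2 - y*z + 3*x
trace(b^-1 a b a^-2) = trace(a b a^-2)*trace(b) - trace(a b a^-2 b) = -x^2*y*z + x^3 + x*y^2 + x*z^2 - 3*x
next, trace(a b a) = trace(a)*trace(b a) - trace(b) = x*z - y
and trace(b^-1 a b a) = trace(a b a)*trace(b) - trace(a b a b) = x*y*z - y^2 - z^2 + 2
and trace(b^-1 a b a^-1) = trace(b^-1 a b)*trace(a) - trace(b^-1 a b a) = -x*y*z + x^2 + y^2 + z^2 - 2
and trace(b^-1 a b a^-3) = trace(b^-1 a b a^-2)*trace(a) - trace(b^-1 a b a^-1) = -x^3*y*z + x^4 + x^2*y^2 + x^2*z^2 + x*y*z - 4*x^2 - y^2 - z^2 + 2

-x^3*y*z + x^4 + x^2*y^2 + x^2*z^2 + x*y*z - 4*x^2 - y^2 - z^2 + 2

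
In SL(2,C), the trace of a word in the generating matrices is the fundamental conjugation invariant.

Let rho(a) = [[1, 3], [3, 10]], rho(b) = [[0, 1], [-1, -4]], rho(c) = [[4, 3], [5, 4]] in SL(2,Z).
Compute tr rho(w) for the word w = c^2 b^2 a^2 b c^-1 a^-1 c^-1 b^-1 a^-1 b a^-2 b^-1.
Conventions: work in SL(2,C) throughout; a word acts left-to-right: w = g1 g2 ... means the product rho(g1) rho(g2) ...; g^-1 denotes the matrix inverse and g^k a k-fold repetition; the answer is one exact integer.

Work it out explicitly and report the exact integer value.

rho(c) = [[4, 3], [5, 4]]
... * rho(c) = [[4, 3], [5, 4]]  ->  [[31, 24], [40, 31]]
... * rho(b) = [[0, 1], [-1, -4]]  ->  [[-24, -65], [-31, -84]]
... * rho(b) = [[0, 1], [-1, -4]]  ->  [[65, 236], [84, 305]]
... * rho(a) = [[1, 3], [3, 10]]  ->  [[773, 2555], [999, 3302]]
... * rho(a) = [[1, 3], [3, 10]]  ->  [[8438, 27869], [10905, 36017]]
... * rho(b) = [[0, 1], [-1, -4]]  ->  [[-27869, -103038], [-36017, -133163]]
... * rho(c^-1) = [[4, -3], [-5, 4]]  ->  [[403714, -328545], [521747, -424601]]
... * rho(a^-1) = [[10, -3], [-3, 1]]  ->  [[5022775, -1539687], [6491273, -1989842]]
... * rho(c^-1) = [[4, -3], [-5, 4]]  ->  [[27789535, -21227073], [35914302, -27433187]]
... * rho(b^-1) = [[-4, -1], [1, 0]]  ->  [[-132385213, -27789535], [-171090395, -35914302]]
... * rho(a^-1) = [[10, -3], [-3, 1]]  ->  [[-1240483525, 369366104], [-1603161044, 477356883]]
... * rho(b) = [[0, 1], [-1, -4]]  ->  [[-369366104, -2717947941], [-477356883, -3512588576]]
... * rho(a^-1) = [[10, -3], [-3, 1]]  ->  [[4460182783, -1609849629], [5764196898, -2080517927]]
... * rho(a^-1) = [[10, -3], [-3, 1]]  ->  [[49431376717, -14990397978], [63883522761, -19373108621]]
... * rho(b^-1) = [[-4, -1], [1, 0]]  ->  [[-212715904846, -49431376717], [-274907199665, -63883522761]]
tr = -212715904846 + -63883522761 = -276599427607

-276599427607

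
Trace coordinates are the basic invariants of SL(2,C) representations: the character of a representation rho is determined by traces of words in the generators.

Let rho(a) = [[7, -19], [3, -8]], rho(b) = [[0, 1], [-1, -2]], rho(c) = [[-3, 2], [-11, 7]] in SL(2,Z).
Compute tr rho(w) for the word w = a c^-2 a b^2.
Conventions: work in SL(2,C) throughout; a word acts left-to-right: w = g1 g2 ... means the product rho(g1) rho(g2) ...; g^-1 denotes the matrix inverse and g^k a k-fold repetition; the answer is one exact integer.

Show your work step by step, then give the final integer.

42327

rho(a) = [[7, -19], [3, -8]]
... * rho(c^-1) = [[7, -2], [11, -3]]  ->  [[-160, 43], [-67, 18]]
... * rho(c^-1) = [[7, -2], [11, -3]]  ->  [[-647, 191], [-271, 80]]
... * rho(a) = [[7, -19], [3, -8]]  ->  [[-3956, 10765], [-1657, 4509]]
... * rho(b) = [[0, 1], [-1, -2]]  ->  [[-10765, -25486], [-4509, -10675]]
... * rho(b) = [[0, 1], [-1, -2]]  ->  [[25486, 40207], [10675, 16841]]
tr = 25486 + 16841 = 42327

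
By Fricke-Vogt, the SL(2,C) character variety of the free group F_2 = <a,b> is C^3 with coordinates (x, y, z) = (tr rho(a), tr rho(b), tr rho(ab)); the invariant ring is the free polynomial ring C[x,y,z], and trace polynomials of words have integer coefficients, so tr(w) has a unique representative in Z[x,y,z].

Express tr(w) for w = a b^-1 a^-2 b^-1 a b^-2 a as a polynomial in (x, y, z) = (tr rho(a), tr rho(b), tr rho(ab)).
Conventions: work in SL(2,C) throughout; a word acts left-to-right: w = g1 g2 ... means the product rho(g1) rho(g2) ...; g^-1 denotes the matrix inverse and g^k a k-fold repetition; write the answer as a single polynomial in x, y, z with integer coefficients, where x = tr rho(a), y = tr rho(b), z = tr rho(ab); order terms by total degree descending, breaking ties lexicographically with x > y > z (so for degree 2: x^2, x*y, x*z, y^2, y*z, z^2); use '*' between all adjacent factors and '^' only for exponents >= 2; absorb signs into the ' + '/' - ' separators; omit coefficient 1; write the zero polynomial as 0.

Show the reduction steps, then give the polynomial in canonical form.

trace(a^2) = trace(a) * trace(a) - trace(1) = x^2 - 2
apply: trace(a^2 b) = trace(a) * trace(b a) - trace(b) = x*z - y
apply: trace(b^-1 a^2) = trace(a^2) * trace(b) - trace(a^2 b) = x^2*y - x*z - y
trace(b^-1 a^2 b^-1) = trace(b^-1 a^2) * trace(b) - trace(b^-1 a^2 b) = x^2*y^2 - x*y*z - x^2 - y^2 + 2
use: trace(a b a b) = trace(b a) * trace(b a) - trace(1)   [split at repeated b] = z^2 - 2
trace(b a b^-1 a) = trace(a b a) * trace(b) - trace(a b a b) = x*y*z - y^2 - z^2 + 2
trace(b^2 a^2) = trace(b) * trace(a^2 b) - trace(a^2) = x*y*z - x^2 - y^2 + 2
trace(b^2 a) = trace(b) * trace(a b) - trace(a) = y*z - x
trace(a^2 b^2 a) = trace(a) * trace(b^2 a^2) - trace(b^2 a) = x^2*y*z - x^3 - x*y^2 - y*z + 3*x
apply: trace(a b a^2 b) = trace(a) * trace(b a b a) - trace(b a b) = x*z^2 - y*z - x
apply: trace(a b a^2) = trace(a) * trace(b a^2) - trace(b a) = x^2*z - x*y - z
use: trace(a^2 b^2 a b) = trace(b) * trace(a b a^2 b) - trace(a b a^2) = x*y*z^2 - x^2*z - y^2*z + z
apply: trace(b a b^-1 a^2 b) = trace(a^2 b^2 a) * trace(b) - trace(a^2 b^2 a b) = x^2*y^2*z - x^3*y - x*y^3 - x*y*z^2 + x^2*z + 3*x*y - z
trace(a^2 b a b a) = trace(a) * trace(a b a b a) - trace(a b a b) = x^2*z^2 - x*y*z - x^2 - z^2 + 2
trace(b a b a b a) = trace(a b a b) * trace(a b) - trace(b a)   [split at repeated a] = z^3 - 3*z
use: trace(b a b a b) = trace(b) * trace(a b a b) - trace(a b a) = y*z^2 - x*z - y
apply: trace(a^2 b a b a b) = trace(a) * trace(b a b a b a) - trace(b a b a b) = x*z^3 - y*z^2 - 2*x*z + y
trace(b a b^-1 a^2 b a) = trace(a^2 b a b a) * trace(b) - trace(a^2 b a b a b) = x^2*y*z^2 - x*y^2*z - x*z^3 - x^2*y + 2*x*z + y
apply: trace(a^-1 b a b^-1 a^2 b) = trace(b a b^-1 a^2 b) * trace(a) - trace(b a b^-1 a^2 b a) = x^3*y^2*z - x^4*y - x^2*y^3 - 2*x^2*y*z^2 + x^3*z + x*y^2*z + x*z^3 + 4*x^2*y - 3*x*z - y
use: trace(a b^-1 a^2 b^-1 a^-1 b) = trace(a^-1 b a b^-1 a^2) * trace(b) - trace(a^-1 b a b^-1 a^2 b) = -x^3*y^2*z + x^4*y + x^2*y^3 + 2*x^2*y*z^2 - x^3*z - x*z^3 - 4*x^2*y - y^3 - y*z^2 + 3*x*z + 3*y
use: trace(a^-1 b^-1 a b^-1 a^2 b^-1) = trace(a b^-1 a^2 b^-1 a^-1) * trace(b) - trace(a b^-1 a^2 b^-1 a^-1 b) = x^3*y^2*z - x^4*y - 2*x^2*y*z^2 + x^3*z - x*y^2*z + x*z^3 + 3*x^2*y + y*z^2 - 3*x*z - y
use: trace(a^3) = trace(a) * trace(a^2) - trace(a) = x^3 - 3*x
trace(a b^-1 a^2) = trace(a^3) * trace(b) - trace(a^3 b) = x^3*y - x^2*z - 2*x*y + z
trace(a b^-1 a^2 b) = trace(a^2 b a) * trace(b) - trace(a^2 b a b) = x^2*y*z - x*y^2 - x*z^2 + x
trace(a b^-1 a^2 b^-1) = trace(a b^-1 a^2) * trace(b) - trace(a b^-1 a^2 b) = x^3*y^2 - 2*x^2*y*z - x*y^2 + x*z^2 + y*z - x
trace(b^-1 a b^-1 a^2 b^-1) = trace(a b^-1 a^2 b^-1) * trace(b) - trace(a b^-1 a^2) = x^3*y^3 - 2*x^2*y^2*z - x^3*y - x*y^3 + x*y*z^2 + x^2*z + y^2*z + x*y - z
use: trace(a^2 b^-1 a^-2 b^-1 a b^-1) = trace(a^-1 b^-1 a b^-1 a^2 b^-1) * trace(a) - trace(a^-1 b^-1 a b^-1 a^2 b^-1 a) = x^4*y^2*z - x^5*y - x^3*y^3 - 2*x^3*y*z^2 + x^4*z + x^2*y^2*z + x^2*z^3 + 4*x^3*y + x*y^3 - 4*x^2*z - y^2*z - 2*x*y + z
trace(a b^-1) = trace(a) * trace(b) - trace(a b) = x*y - z
trace(a^-1 b a^3 b) = trace(b a^3 b) * trace(a) - trace(b a^3 b a) = x^3*y*z - x^4 - x^2*y^2 - x^2*z^2 + 4*x^2 + z^2 - 2
trace(b a^3 b^-1 a^-1) = trace(a^-1 b a^3) * trace(b) - trace(a^-1 b a^3 b) = -x^3*y*z + x^4 + x^2*y^2 + x^2*z^2 + x*y*z - 4*x^2 - y^2 - z^2 + 2
apply: trace(a^3 b^-1 a^-2 b) = trace(b a^3 b^-1 a^-1) * trace(a) - trace(b a^3 b^-1) = -x^4*y*z + x^5 + x^3*y^2 + x^3*z^2 + x^2*y*z - 5*x^3 - x*y^2 - x*z^2 + 5*x
trace(a^2 b^-1 a^-2 b^-1 a) = trace(a^3 b^-1 a^-2) * trace(b) - trace(a^3 b^-1 a^-2 b) = x^4*y*z - x^5 - x^3*y^2 - x^3*z^2 - x^2*y*z + 5*x^3 + 2*x*y^2 + x*z^2 - y*z - 5*x
trace(a b^-1 a^-2 b^-1 a b^-2 a) = trace(a^2 b^-1 a^-2 b^-1 a b^-1) * trace(b) - trace(a^2 b^-1 a^-2 b^-1 a) = x^4*y^3*z - x^5*y^2 - x^3*y^4 - 2*x^3*y^2*z^2 + x^2*y^3*z + x^2*y*z^3 + x^5 + 5*x^3*y^2 + x^3*z^2 + x*y^4 - 3*x^2*y*z - y^3*z - 5*x^3 - 4*x*y^2 - x*z^2 + 2*y*z + 5*x

x^4*y^3*z - x^5*y^2 - x^3*y^4 - 2*x^3*y^2*z^2 + x^2*y^3*z + x^2*y*z^3 + x^5 + 5*x^3*y^2 + x^3*z^2 + x*y^4 - 3*x^2*y*z - y^3*z - 5*x^3 - 4*x*y^2 - x*z^2 + 2*y*z + 5*x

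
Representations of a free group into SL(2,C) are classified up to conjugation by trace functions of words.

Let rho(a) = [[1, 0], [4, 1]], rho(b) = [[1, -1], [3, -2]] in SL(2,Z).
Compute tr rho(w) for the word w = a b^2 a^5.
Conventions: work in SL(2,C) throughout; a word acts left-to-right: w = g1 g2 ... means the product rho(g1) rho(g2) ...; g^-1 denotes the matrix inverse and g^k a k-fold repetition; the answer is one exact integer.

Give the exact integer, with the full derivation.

23

rho(a) = [[1, 0], [4, 1]]
... * rho(b) = [[1, -1], [3, -2]]  ->  [[1, -1], [7, -6]]
... * rho(b) = [[1, -1], [3, -2]]  ->  [[-2, 1], [-11, 5]]
... * rho(a) = [[1, 0], [4, 1]]  ->  [[2, 1], [9, 5]]
... * rho(a) = [[1, 0], [4, 1]]  ->  [[6, 1], [29, 5]]
... * rho(a) = [[1, 0], [4, 1]]  ->  [[10, 1], [49, 5]]
... * rho(a) = [[1, 0], [4, 1]]  ->  [[14, 1], [69, 5]]
... * rho(a) = [[1, 0], [4, 1]]  ->  [[18, 1], [89, 5]]
tr = 18 + 5 = 23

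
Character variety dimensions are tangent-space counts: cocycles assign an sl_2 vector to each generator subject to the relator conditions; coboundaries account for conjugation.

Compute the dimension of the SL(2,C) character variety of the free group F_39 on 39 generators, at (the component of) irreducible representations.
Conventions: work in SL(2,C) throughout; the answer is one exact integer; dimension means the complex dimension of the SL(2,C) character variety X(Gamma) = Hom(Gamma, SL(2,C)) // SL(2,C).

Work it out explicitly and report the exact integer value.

Here Gamma is free of rank 39 — no relator constrains a cocycle.
So Z^1 = (sl_2)^39 in full: dim Z^1 = 117.
Irreducibility makes the coboundary map sl_2 -> Z^1 injective (trivial centralizer), so dim B^1 = 3.
dim X = dim H^1 = dim Z^1 - dim B^1 = 117 - 3 = 114.

114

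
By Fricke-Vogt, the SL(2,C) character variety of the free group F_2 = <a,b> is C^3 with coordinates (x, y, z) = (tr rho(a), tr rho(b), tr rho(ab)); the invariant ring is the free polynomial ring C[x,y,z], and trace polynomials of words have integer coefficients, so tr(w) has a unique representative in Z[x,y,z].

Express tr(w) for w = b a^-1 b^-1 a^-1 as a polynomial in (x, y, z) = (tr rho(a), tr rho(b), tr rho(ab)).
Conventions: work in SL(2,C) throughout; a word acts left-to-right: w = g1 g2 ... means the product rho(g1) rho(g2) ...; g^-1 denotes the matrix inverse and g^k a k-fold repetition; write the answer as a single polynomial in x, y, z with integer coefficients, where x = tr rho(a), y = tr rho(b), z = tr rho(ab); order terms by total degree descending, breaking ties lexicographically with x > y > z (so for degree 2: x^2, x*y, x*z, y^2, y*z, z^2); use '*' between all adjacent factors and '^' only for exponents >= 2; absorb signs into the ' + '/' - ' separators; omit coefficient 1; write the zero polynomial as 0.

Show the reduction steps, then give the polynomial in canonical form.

trace(b a^-1) = trace(b) trace(a) - trace(b a)   [inverse elimination on a] = x*y - z
reduce: trace(a^-1 b a^-1) = trace(b a^-1) trace(a) - trace(b)   [inverse elimination on a] = x^2*y - x*z - y
trace(b^2) = trace(b) trace(b) - trace(1)   [square of b] = y^2 - 2
so trace(b^2 a) = trace(b) trace(a b) - trace(a)   [square of b] = y*z - x
so trace(b a^-1 b) = trace(b^2) trace(a) - trace(b^2 a)   [inverse elimination on a] = x*y^2 - y*z - x
trace(b a b a) = trace(a b) trace(a b) - trace(1)   [split at a repeated a] = z^2 - 2
so trace(b a^-1 b a) = trace(b a b) trace(a) - trace(b a b a)   [inverse elimination on a] = x*y*z - x^2 - z^2 + 2
so trace(a^-1 b a^-1 b) = trace(b a^-1 b) trace(a) - trace(b a^-1 b a)   [inverse elimination on a] = x^2*y^2 - 2*x*y*z + z^2 - 2
trace(b a^-1 b^-1 a^-1) = trace(a^-1 b a^-1) trace(b) - trace(a^-1 b a^-1 b)   [inverse elimination on b] = x*y*z - y^2 - z^2 + 2

x*y*z - y^2 - z^2 + 2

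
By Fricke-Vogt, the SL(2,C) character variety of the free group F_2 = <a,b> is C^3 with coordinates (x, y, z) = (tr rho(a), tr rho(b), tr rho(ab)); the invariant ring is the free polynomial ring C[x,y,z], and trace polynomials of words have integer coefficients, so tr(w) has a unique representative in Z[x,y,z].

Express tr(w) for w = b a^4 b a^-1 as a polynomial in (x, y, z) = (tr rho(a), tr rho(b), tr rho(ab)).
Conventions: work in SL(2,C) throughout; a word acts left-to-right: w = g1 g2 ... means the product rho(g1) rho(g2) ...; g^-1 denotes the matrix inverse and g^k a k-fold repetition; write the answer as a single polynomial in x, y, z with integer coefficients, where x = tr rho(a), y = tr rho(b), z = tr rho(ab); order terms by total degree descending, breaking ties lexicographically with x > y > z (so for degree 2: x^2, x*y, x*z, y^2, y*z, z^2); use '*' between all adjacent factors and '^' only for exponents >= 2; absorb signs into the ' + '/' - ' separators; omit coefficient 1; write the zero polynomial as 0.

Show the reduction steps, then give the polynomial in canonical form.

tr(b a^2) = tr(a)*tr(b a) - tr(b) = x*z - y
tr(a^3 b) = tr(a)*tr(b a^2) - tr(b a) = x^2*z - x*y - z
use: tr(a^2) = tr(a)*tr(a) - tr(1) = x^2 - 2
apply: tr(a^3) = tr(a)*tr(a^2) - tr(a) = x^3 - 3*x
use: tr(a^2 b^2 a) = tr(b)*tr(a^3 b) - tr(a^3) = x^2*y*z - x^3 - x*y^2 - y*z + 3*x
tr(a^2 b^2) = tr(b)*tr(a^2 b) - tr(a^2) = x*y*z - x^2 - y^2 + 2
tr(b a^4 b) = tr(a)*tr(a^2 b^2 a) - tr(a^2 b^2) = x^3*y*z - x^4 - x^2*y^2 - 2*x*y*z + 4*x^2 + y^2 - 2
tr(b a b a) = tr(a b)*tr(a b) - tr(1) = z^2 - 2
tr(b a b) = tr(b)*tr(a b) - tr(a) = y*z - x
use: tr(a b a b a) = tr(a)*tr(b a b a) - tr(b a b) = x*z^2 - y*z - x
use: tr(a b a b a^2) = tr(a)*tr(a b a b a) - tr(a b a b) = x^2*z^2 - x*y*z - x^2 - z^2 + 2
tr(b a^4 b a) = tr(a)*tr(a b a b a^2) - tr(a b a b a) = x^3*z^2 - x^2*y*z - x^3 - 2*x*z^2 + y*z + 3*x
apply: tr(b a^4 b a^-1) = tr(b a^4 b)*tr(a) - tr(b a^4 b a) = x^4*y*z - x^5 - x^3*y^2 - x^3*z^2 - x^2*y*z + 5*x^3 + x*y^2 + 2*x*z^2 - y*z - 5*x

x^4*y*z - x^5 - x^3*y^2 - x^3*z^2 - x^2*y*z + 5*x^3 + x*y^2 + 2*x*z^2 - y*z - 5*x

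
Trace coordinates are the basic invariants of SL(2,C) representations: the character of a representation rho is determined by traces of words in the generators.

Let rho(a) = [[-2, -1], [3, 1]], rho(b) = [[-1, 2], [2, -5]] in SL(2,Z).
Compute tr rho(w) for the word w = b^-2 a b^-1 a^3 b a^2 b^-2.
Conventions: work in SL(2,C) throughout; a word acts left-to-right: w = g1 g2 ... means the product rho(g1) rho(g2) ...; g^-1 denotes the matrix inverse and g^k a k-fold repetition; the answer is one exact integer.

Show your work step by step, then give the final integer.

1154

rho(b^-1) = [[-5, -2], [-2, -1]]
... * rho(b^-1) = [[-5, -2], [-2, -1]]  ->  [[29, 12], [12, 5]]
... * rho(a) = [[-2, -1], [3, 1]]  ->  [[-22, -17], [-9, -7]]
... * rho(b^-1) = [[-5, -2], [-2, -1]]  ->  [[144, 61], [59, 25]]
... * rho(a) = [[-2, -1], [3, 1]]  ->  [[-105, -83], [-43, -34]]
... * rho(a) = [[-2, -1], [3, 1]]  ->  [[-39, 22], [-16, 9]]
... * rho(a) = [[-2, -1], [3, 1]]  ->  [[144, 61], [59, 25]]
... * rho(b) = [[-1, 2], [2, -5]]  ->  [[-22, -17], [-9, -7]]
... * rho(a) = [[-2, -1], [3, 1]]  ->  [[-7, 5], [-3, 2]]
... * rho(a) = [[-2, -1], [3, 1]]  ->  [[29, 12], [12, 5]]
... * rho(b^-1) = [[-5, -2], [-2, -1]]  ->  [[-169, -70], [-70, -29]]
... * rho(b^-1) = [[-5, -2], [-2, -1]]  ->  [[985, 408], [408, 169]]
tr = 985 + 169 = 1154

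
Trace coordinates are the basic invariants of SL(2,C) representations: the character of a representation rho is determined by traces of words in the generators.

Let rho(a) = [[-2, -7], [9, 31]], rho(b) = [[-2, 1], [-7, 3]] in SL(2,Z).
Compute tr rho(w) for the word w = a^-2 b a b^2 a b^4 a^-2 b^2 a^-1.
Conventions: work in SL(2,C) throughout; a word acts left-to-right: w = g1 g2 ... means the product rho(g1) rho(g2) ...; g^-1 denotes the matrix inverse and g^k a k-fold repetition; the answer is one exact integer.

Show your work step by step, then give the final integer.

-9690587892510

rho(a^-1) = [[31, 7], [-9, -2]]
... * rho(a^-1) = [[31, 7], [-9, -2]]  ->  [[898, 203], [-261, -59]]
... * rho(b) = [[-2, 1], [-7, 3]]  ->  [[-3217, 1507], [935, -438]]
... * rho(a) = [[-2, -7], [9, 31]]  ->  [[19997, 69236], [-5812, -20123]]
... * rho(b) = [[-2, 1], [-7, 3]]  ->  [[-524646, 227705], [152485, -66181]]
... * rho(b) = [[-2, 1], [-7, 3]]  ->  [[-544643, 158469], [158297, -46058]]
... * rho(a) = [[-2, -7], [9, 31]]  ->  [[2515507, 8725040], [-731116, -2535877]]
... * rho(b) = [[-2, 1], [-7, 3]]  ->  [[-66106294, 28690627], [19213371, -8338747]]
... * rho(b) = [[-2, 1], [-7, 3]]  ->  [[-68621801, 19965587], [19944487, -5802870]]
... * rho(b) = [[-2, 1], [-7, 3]]  ->  [[-2515507, -8725040], [731116, 2535877]]
... * rho(b) = [[-2, 1], [-7, 3]]  ->  [[66106294, -28690627], [-19213371, 8338747]]
... * rho(a^-1) = [[31, 7], [-9, -2]]  ->  [[2307510757, 520125312], [-670663224, -151171091]]
... * rho(a^-1) = [[31, 7], [-9, -2]]  ->  [[66851705659, 15112324675], [-19430020125, -4392300386]]
... * rho(b) = [[-2, 1], [-7, 3]]  ->  [[-239489684043, 112188679684], [69606142952, -32606921283]]
... * rho(b) = [[-2, 1], [-7, 3]]  ->  [[-306341389702, 97076355009], [89036163077, -28214620897]]
... * rho(a^-1) = [[31, 7], [-9, -2]]  ->  [[-10370270275843, -2338542437932], [3014052643460, 679682383333]]
tr = -10370270275843 + 679682383333 = -9690587892510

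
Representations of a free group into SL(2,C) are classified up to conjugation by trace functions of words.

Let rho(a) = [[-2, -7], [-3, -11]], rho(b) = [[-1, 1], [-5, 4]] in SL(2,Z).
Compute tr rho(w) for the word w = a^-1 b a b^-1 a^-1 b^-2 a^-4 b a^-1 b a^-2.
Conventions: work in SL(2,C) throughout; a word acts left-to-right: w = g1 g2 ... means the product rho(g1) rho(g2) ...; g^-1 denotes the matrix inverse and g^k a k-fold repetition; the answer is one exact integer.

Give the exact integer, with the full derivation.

rho(a^-1) = [[-11, 7], [3, -2]]
... * rho(b) = [[-1, 1], [-5, 4]]  ->  [[-24, 17], [7, -5]]
... * rho(a) = [[-2, -7], [-3, -11]]  ->  [[-3, -19], [1, 6]]
... * rho(b^-1) = [[4, -1], [5, -1]]  ->  [[-107, 22], [34, -7]]
... * rho(a^-1) = [[-11, 7], [3, -2]]  ->  [[1243, -793], [-395, 252]]
... * rho(b^-1) = [[4, -1], [5, -1]]  ->  [[1007, -450], [-320, 143]]
... * rho(b^-1) = [[4, -1], [5, -1]]  ->  [[1778, -557], [-565, 177]]
... * rho(a^-1) = [[-11, 7], [3, -2]]  ->  [[-21229, 13560], [6746, -4309]]
... * rho(a^-1) = [[-11, 7], [3, -2]]  ->  [[274199, -175723], [-87133, 55840]]
... * rho(a^-1) = [[-11, 7], [3, -2]]  ->  [[-3543358, 2270839], [1125983, -721611]]
... * rho(a^-1) = [[-11, 7], [3, -2]]  ->  [[45789455, -29345184], [-14550646, 9325103]]
... * rho(b) = [[-1, 1], [-5, 4]]  ->  [[100936465, -71591281], [-32074869, 22749766]]
... * rho(a^-1) = [[-11, 7], [3, -2]]  ->  [[-1325074958, 849737817], [421072857, -270023615]]
... * rho(b) = [[-1, 1], [-5, 4]]  ->  [[-2923614127, 2073876310], [929045218, -659021603]]
... * rho(a^-1) = [[-11, 7], [3, -2]]  ->  [[38381384327, -24613051509], [-12196562207, 7821359732]]
... * rho(a^-1) = [[-11, 7], [3, -2]]  ->  [[-496034382124, 317895793307], [157626263473, -101018654913]]
tr = -496034382124 + -101018654913 = -597053037037

-597053037037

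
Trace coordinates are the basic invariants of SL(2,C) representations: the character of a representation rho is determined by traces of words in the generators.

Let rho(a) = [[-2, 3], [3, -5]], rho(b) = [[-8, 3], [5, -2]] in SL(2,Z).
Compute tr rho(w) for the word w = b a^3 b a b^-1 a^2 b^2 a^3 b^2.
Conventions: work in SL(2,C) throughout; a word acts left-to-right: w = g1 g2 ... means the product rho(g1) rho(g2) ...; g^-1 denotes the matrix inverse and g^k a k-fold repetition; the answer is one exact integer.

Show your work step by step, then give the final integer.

32962348091960

rho(b) = [[-8, 3], [5, -2]]
... * rho(a) = [[-2, 3], [3, -5]]  ->  [[25, -39], [-16, 25]]
... * rho(a) = [[-2, 3], [3, -5]]  ->  [[-167, 270], [107, -173]]
... * rho(a) = [[-2, 3], [3, -5]]  ->  [[1144, -1851], [-733, 1186]]
... * rho(b) = [[-8, 3], [5, -2]]  ->  [[-18407, 7134], [11794, -4571]]
... * rho(a) = [[-2, 3], [3, -5]]  ->  [[58216, -90891], [-37301, 58237]]
... * rho(b^-1) = [[-2, -3], [-5, -8]]  ->  [[338023, 552480], [-216583, -353993]]
... * rho(a) = [[-2, 3], [3, -5]]  ->  [[981394, -1748331], [-628813, 1120216]]
... * rho(a) = [[-2, 3], [3, -5]]  ->  [[-7207781, 11685837], [4618274, -7487519]]
... * rho(b) = [[-8, 3], [5, -2]]  ->  [[116091433, -44995017], [-74383787, 28829860]]
... * rho(b) = [[-8, 3], [5, -2]]  ->  [[-1153706549, 438264333], [739219596, -280811081]]
... * rho(a) = [[-2, 3], [3, -5]]  ->  [[3622206097, -5652441312], [-2320872435, 3621714193]]
... * rho(a) = [[-2, 3], [3, -5]]  ->  [[-24201736130, 39128824851], [15506887449, -25071188270]]
... * rho(a) = [[-2, 3], [3, -5]]  ->  [[165789946813, -268249332645], [-106227339708, 171876603697]]
... * rho(b) = [[-8, 3], [5, -2]]  ->  [[-2667566237729, 1033868505729], [1709201736149, -662435226518]]
... * rho(b) = [[-8, 3], [5, -2]]  ->  [[26509872430477, -10070435724645], [-16985790021782, 6452475661483]]
tr = 26509872430477 + 6452475661483 = 32962348091960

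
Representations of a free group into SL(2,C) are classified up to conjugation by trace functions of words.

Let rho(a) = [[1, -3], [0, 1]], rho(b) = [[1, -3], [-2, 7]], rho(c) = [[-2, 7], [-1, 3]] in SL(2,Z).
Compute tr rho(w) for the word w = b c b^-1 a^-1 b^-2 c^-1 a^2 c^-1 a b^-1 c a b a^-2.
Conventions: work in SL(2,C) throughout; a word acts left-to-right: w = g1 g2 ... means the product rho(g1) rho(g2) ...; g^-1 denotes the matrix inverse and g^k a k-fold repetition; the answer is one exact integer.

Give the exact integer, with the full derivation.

rho(b) = [[1, -3], [-2, 7]]
... * rho(c) = [[-2, 7], [-1, 3]]  ->  [[1, -2], [-3, 7]]
... * rho(b^-1) = [[7, 3], [2, 1]]  ->  [[3, 1], [-7, -2]]
... * rho(a^-1) = [[1, 3], [0, 1]]  ->  [[3, 10], [-7, -23]]
... * rho(b^-1) = [[7, 3], [2, 1]]  ->  [[41, 19], [-95, -44]]
... * rho(b^-1) = [[7, 3], [2, 1]]  ->  [[325, 142], [-753, -329]]
... * rho(c^-1) = [[3, -7], [1, -2]]  ->  [[1117, -2559], [-2588, 5929]]
... * rho(a) = [[1, -3], [0, 1]]  ->  [[1117, -5910], [-2588, 13693]]
... * rho(a) = [[1, -3], [0, 1]]  ->  [[1117, -9261], [-2588, 21457]]
... * rho(c^-1) = [[3, -7], [1, -2]]  ->  [[-5910, 10703], [13693, -24798]]
... * rho(a) = [[1, -3], [0, 1]]  ->  [[-5910, 28433], [13693, -65877]]
... * rho(b^-1) = [[7, 3], [2, 1]]  ->  [[15496, 10703], [-35903, -24798]]
... * rho(c) = [[-2, 7], [-1, 3]]  ->  [[-41695, 140581], [96604, -325715]]
... * rho(a) = [[1, -3], [0, 1]]  ->  [[-41695, 265666], [96604, -615527]]
... * rho(b) = [[1, -3], [-2, 7]]  ->  [[-573027, 1984747], [1327658, -4598501]]
... * rho(a^-1) = [[1, 3], [0, 1]]  ->  [[-573027, 265666], [1327658, -615527]]
... * rho(a^-1) = [[1, 3], [0, 1]]  ->  [[-573027, -1453415], [1327658, 3367447]]
tr = -573027 + 3367447 = 2794420

2794420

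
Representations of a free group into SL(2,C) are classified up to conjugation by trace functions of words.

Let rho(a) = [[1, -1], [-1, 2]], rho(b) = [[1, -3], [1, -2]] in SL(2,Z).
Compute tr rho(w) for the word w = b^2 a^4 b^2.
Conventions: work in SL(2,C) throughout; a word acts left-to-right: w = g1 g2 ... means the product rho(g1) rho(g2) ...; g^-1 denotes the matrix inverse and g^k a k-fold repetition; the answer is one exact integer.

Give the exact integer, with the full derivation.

rho(b) = [[1, -3], [1, -2]]
... * rho(b) = [[1, -3], [1, -2]]  ->  [[-2, 3], [-1, 1]]
... * rho(a) = [[1, -1], [-1, 2]]  ->  [[-5, 8], [-2, 3]]
... * rho(a) = [[1, -1], [-1, 2]]  ->  [[-13, 21], [-5, 8]]
... * rho(a) = [[1, -1], [-1, 2]]  ->  [[-34, 55], [-13, 21]]
... * rho(a) = [[1, -1], [-1, 2]]  ->  [[-89, 144], [-34, 55]]
... * rho(b) = [[1, -3], [1, -2]]  ->  [[55, -21], [21, -8]]
... * rho(b) = [[1, -3], [1, -2]]  ->  [[34, -123], [13, -47]]
tr = 34 + -47 = -13

-13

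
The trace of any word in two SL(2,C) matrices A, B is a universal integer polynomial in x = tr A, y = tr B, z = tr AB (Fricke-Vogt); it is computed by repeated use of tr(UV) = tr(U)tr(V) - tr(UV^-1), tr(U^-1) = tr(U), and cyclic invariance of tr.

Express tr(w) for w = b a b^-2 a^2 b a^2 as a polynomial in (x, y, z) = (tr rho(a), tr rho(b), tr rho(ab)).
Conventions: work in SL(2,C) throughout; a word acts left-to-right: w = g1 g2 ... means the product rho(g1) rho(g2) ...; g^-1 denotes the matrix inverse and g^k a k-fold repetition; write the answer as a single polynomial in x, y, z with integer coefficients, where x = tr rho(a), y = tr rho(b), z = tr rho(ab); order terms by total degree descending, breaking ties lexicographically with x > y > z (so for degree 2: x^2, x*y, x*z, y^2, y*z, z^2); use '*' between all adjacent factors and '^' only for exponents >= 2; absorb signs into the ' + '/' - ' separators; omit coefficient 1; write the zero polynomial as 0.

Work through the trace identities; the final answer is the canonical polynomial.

trace(b a b a) = trace(a b) * trace(a b) - trace(1) = z^2 - 2
trace(b a b) = trace(b) * trace(a b) - trace(a) = y*z - x
trace(b a^2 b a) = trace(a) * trace(b a b a) - trace(b a b) = x*z^2 - y*z - x
trace(b^2) = trace(b) * trace(b) - trace(1) = y^2 - 2
trace(b a^2 b) = trace(a) * trace(b^2 a) - trace(b^2) = x*y*z - x^2 - y^2 + 2
trace(b a^2 b a^2) = trace(a) * trace(b a^2 b a) - trace(b a^2 b) = x^2*z^2 - 2*x*y*z + y^2 - 2
trace(a^2 b a^2 b a) = trace(a) * trace(b a^2 b a^2) - trace(b a^2 b a) = x^3*z^2 - 2*x^2*y*z + x*y^2 - x*z^2 + y*z - x
trace(b a b a b a) = trace(b a b a) * trace(b a) - trace(a b) = z^3 - 3*z
trace(a b a) = trace(a) * trace(b a) - trace(b) = x*z - y
trace(b a b a b) = trace(b) * trace(a b a b) - trace(a b a) = y*z^2 - x*z - y
trace(b a^2 b a b a) = trace(a) * trace(b a b a b a) - trace(b a b a b) = x*z^3 - y*z^2 - 2*x*z + y
trace(b a b^2) = trace(b) * trace(a b^2) - trace(a b) = y^2*z - x*y - z
trace(b a^2 b a b) = trace(a) * trace(b a b^2 a) - trace(b a b^2) = x*y*z^2 - x^2*z - y^2*z + z
trace(a^2 b a^2 b a b) = trace(a) * trace(b a^2 b a b a) - trace(b a^2 b a b) = x^2*z^3 - 2*x*y*z^2 - x^2*z + y^2*z + x*y - z
trace(b^-1 a^2 b a^2 b a) = trace(a^2 b a^2 b a) * trace(b) - trace(a^2 b a^2 b a b) = x^3*y*z^2 - 2*x^2*y^2*z - x^2*z^3 + x*y^3 + x*y*z^2 + x^2*z - 2*x*y + z
trace(b a b^-2 a^2 b a^2) = trace(b^-1 a^2 b a^2 b a) * trace(b) - trace(b^-1 a^2 b a^2 b a b) = x^3*y^2*z^2 - 2*x^2*y^3*z - x^2*y*z^3 - x^3*z^2 + x*y^4 + x*y^2*z^2 + 3*x^2*y*z - 3*x*y^2 + x*z^2 + x

x^3*y^2*z^2 - 2*x^2*y^3*z - x^2*y*z^3 - x^3*z^2 + x*y^4 + x*y^2*z^2 + 3*x^2*y*z - 3*x*y^2 + x*z^2 + x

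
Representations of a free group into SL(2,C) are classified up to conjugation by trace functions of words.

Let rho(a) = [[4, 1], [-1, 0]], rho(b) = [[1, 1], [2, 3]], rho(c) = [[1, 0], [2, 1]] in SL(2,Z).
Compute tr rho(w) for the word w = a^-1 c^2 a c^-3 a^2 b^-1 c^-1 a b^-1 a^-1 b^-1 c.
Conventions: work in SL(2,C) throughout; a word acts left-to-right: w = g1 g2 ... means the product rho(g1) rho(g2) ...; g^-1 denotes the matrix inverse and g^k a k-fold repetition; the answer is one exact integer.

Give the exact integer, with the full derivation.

48684

rho(a^-1) = [[0, -1], [1, 4]]
... * rho(c) = [[1, 0], [2, 1]]  ->  [[-2, -1], [9, 4]]
... * rho(c) = [[1, 0], [2, 1]]  ->  [[-4, -1], [17, 4]]
... * rho(a) = [[4, 1], [-1, 0]]  ->  [[-15, -4], [64, 17]]
... * rho(c^-1) = [[1, 0], [-2, 1]]  ->  [[-7, -4], [30, 17]]
... * rho(c^-1) = [[1, 0], [-2, 1]]  ->  [[1, -4], [-4, 17]]
... * rho(c^-1) = [[1, 0], [-2, 1]]  ->  [[9, -4], [-38, 17]]
... * rho(a) = [[4, 1], [-1, 0]]  ->  [[40, 9], [-169, -38]]
... * rho(a) = [[4, 1], [-1, 0]]  ->  [[151, 40], [-638, -169]]
... * rho(b^-1) = [[3, -1], [-2, 1]]  ->  [[373, -111], [-1576, 469]]
... * rho(c^-1) = [[1, 0], [-2, 1]]  ->  [[595, -111], [-2514, 469]]
... * rho(a) = [[4, 1], [-1, 0]]  ->  [[2491, 595], [-10525, -2514]]
... * rho(b^-1) = [[3, -1], [-2, 1]]  ->  [[6283, -1896], [-26547, 8011]]
... * rho(a^-1) = [[0, -1], [1, 4]]  ->  [[-1896, -13867], [8011, 58591]]
... * rho(b^-1) = [[3, -1], [-2, 1]]  ->  [[22046, -11971], [-93149, 50580]]
... * rho(c) = [[1, 0], [2, 1]]  ->  [[-1896, -11971], [8011, 50580]]
tr = -1896 + 50580 = 48684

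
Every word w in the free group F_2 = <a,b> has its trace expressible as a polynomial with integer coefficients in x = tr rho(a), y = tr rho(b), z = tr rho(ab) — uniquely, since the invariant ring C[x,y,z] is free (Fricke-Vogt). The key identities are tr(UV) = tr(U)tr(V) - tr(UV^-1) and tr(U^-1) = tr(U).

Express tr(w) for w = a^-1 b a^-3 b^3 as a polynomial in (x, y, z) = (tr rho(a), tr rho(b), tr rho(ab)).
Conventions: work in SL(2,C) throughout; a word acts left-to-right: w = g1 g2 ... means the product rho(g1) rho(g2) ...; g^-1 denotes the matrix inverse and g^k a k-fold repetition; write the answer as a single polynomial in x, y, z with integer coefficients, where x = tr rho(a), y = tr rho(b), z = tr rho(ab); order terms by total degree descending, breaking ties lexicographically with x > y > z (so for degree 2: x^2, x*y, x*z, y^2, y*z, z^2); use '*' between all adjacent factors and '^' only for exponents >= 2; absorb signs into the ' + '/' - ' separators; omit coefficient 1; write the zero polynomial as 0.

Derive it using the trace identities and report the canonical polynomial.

tr(b^2) = tr(b) * tr(b) - tr(1) = y^2 - 2
tr(b^3) = tr(b) * tr(b^2) - tr(b) = y^3 - 3*y
tr(b^4) = tr(b) * tr(b^3) - tr(b^2) = y^4 - 4*y^2 + 2
tr(a b^2) = tr(b) * tr(a b) - tr(a) = y*z - x
tr(b a b^2) = tr(b) * tr(a b^2) - tr(a b) = y^2*z - x*y - z
tr(b^4 a) = tr(b) * tr(b a b^2) - tr(b a b) = y^3*z - x*y^2 - 2*y*z + x
tr(b a^-1 b^3) = tr(b^4) * tr(a) - tr(b^4 a) = x*y^4 - y^3*z - 3*x*y^2 + 2*y*z + x
tr(a b a b) = tr(a b) * tr(a b) - tr(1) = z^2 - 2
tr(a b a) = tr(a) * tr(b a) - tr(b) = x*z - y
tr(a b a b^2) = tr(b) * tr(a b a b) - tr(a b a) = y*z^2 - x*z - y
tr(b^3 a b a) = tr(b) * tr(a b a b^2) - tr(a b a b) = y^2*z^2 - x*y*z - y^2 - z^2 + 2
tr(b a^-1 b^3 a) = tr(b^3 a b) * tr(a) - tr(b^3 a b a) = x*y^3*z - x^2*y^2 - y^2*z^2 - x*y*z + x^2 + y^2 + z^2 - 2
tr(b^3 a^-1 b a^-1) = tr(b a^-1 b^3) * tr(a) - tr(b a^-1 b^3 a) = x^2*y^4 - 2*x*y^3*z - 2*x^2*y^2 + y^2*z^2 + 3*x*y*z - y^2 - z^2 + 2
tr(a^-2 b^3 a^-1 b) = tr(b^3 a^-1 b a^-1) * tr(a) - tr(b^3 a^-1 b) = x^3*y^4 - 2*x^2*y^3*z - 2*x^3*y^2 - x*y^4 + x*y^2*z^2 + 3*x^2*y*z + y^3*z + 2*x*y^2 - x*z^2 - 2*y*z + x
tr(a^-1 b a^-3 b^3) = tr(a^-2 b^3 a^-1 b) * tr(a) - tr(a^-2 b^3 a^-1 b a) = x^4*y^4 - 2*x^3*y^3*z - 2*x^4*y^2 - 2*x^2*y^4 + x^2*y^2*z^2 + 3*x^3*y*z + 3*x*y^3*z + 4*x^2*y^2 - x^2*z^2 - y^2*z^2 - 5*x*y*z + x^2 + y^2 + z^2 - 2

x^4*y^4 - 2*x^3*y^3*z - 2*x^4*y^2 - 2*x^2*y^4 + x^2*y^2*z^2 + 3*x^3*y*z + 3*x*y^3*z + 4*x^2*y^2 - x^2*z^2 - y^2*z^2 - 5*x*y*z + x^2 + y^2 + z^2 - 2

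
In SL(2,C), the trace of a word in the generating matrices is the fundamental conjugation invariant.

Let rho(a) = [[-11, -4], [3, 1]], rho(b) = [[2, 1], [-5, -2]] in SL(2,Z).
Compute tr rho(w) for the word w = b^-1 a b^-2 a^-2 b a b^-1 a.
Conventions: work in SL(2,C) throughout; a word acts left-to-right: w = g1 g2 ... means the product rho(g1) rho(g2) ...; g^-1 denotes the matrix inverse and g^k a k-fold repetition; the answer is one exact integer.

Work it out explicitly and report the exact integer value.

rho(b^-1) = [[-2, -1], [5, 2]]
... * rho(a) = [[-11, -4], [3, 1]]  ->  [[19, 7], [-49, -18]]
... * rho(b^-1) = [[-2, -1], [5, 2]]  ->  [[-3, -5], [8, 13]]
... * rho(b^-1) = [[-2, -1], [5, 2]]  ->  [[-19, -7], [49, 18]]
... * rho(a^-1) = [[1, 4], [-3, -11]]  ->  [[2, 1], [-5, -2]]
... * rho(a^-1) = [[1, 4], [-3, -11]]  ->  [[-1, -3], [1, 2]]
... * rho(b) = [[2, 1], [-5, -2]]  ->  [[13, 5], [-8, -3]]
... * rho(a) = [[-11, -4], [3, 1]]  ->  [[-128, -47], [79, 29]]
... * rho(b^-1) = [[-2, -1], [5, 2]]  ->  [[21, 34], [-13, -21]]
... * rho(a) = [[-11, -4], [3, 1]]  ->  [[-129, -50], [80, 31]]
tr = -129 + 31 = -98

-98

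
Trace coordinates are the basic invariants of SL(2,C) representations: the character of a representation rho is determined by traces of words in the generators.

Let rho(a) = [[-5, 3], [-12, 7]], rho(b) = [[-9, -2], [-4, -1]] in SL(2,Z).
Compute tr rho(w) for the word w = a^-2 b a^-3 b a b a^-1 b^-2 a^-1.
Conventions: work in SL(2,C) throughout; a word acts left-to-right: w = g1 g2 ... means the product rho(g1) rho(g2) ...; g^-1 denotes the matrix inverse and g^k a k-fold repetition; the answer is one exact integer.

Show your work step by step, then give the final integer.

rho(a^-1) = [[7, -3], [12, -5]]
... * rho(a^-1) = [[7, -3], [12, -5]]  ->  [[13, -6], [24, -11]]
... * rho(b) = [[-9, -2], [-4, -1]]  ->  [[-93, -20], [-172, -37]]
... * rho(a^-1) = [[7, -3], [12, -5]]  ->  [[-891, 379], [-1648, 701]]
... * rho(a^-1) = [[7, -3], [12, -5]]  ->  [[-1689, 778], [-3124, 1439]]
... * rho(a^-1) = [[7, -3], [12, -5]]  ->  [[-2487, 1177], [-4600, 2177]]
... * rho(b) = [[-9, -2], [-4, -1]]  ->  [[17675, 3797], [32692, 7023]]
... * rho(a) = [[-5, 3], [-12, 7]]  ->  [[-133939, 79604], [-247736, 147237]]
... * rho(b) = [[-9, -2], [-4, -1]]  ->  [[887035, 188274], [1640676, 348235]]
... * rho(a^-1) = [[7, -3], [12, -5]]  ->  [[8468533, -3602475], [15663552, -6663203]]
... * rho(b^-1) = [[-1, 2], [4, -9]]  ->  [[-22878433, 49359341], [-42316364, 91295931]]
... * rho(b^-1) = [[-1, 2], [4, -9]]  ->  [[220315797, -489990935], [407500088, -906296107]]
... * rho(a^-1) = [[7, -3], [12, -5]]  ->  [[-4337680641, 1789007284], [-8023052668, 3308980271]]
tr = -4337680641 + 3308980271 = -1028700370

-1028700370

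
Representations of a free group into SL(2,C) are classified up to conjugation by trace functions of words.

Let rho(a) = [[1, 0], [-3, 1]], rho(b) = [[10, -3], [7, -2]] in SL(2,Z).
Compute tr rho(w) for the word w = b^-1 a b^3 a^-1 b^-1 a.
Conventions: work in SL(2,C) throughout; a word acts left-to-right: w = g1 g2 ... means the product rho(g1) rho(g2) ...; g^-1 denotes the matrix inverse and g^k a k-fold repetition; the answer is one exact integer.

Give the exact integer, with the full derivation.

rho(b^-1) = [[-2, 3], [-7, 10]]
... * rho(a) = [[1, 0], [-3, 1]]  ->  [[-11, 3], [-37, 10]]
... * rho(b) = [[10, -3], [7, -2]]  ->  [[-89, 27], [-300, 91]]
... * rho(b) = [[10, -3], [7, -2]]  ->  [[-701, 213], [-2363, 718]]
... * rho(b) = [[10, -3], [7, -2]]  ->  [[-5519, 1677], [-18604, 5653]]
... * rho(a^-1) = [[1, 0], [3, 1]]  ->  [[-488, 1677], [-1645, 5653]]
... * rho(b^-1) = [[-2, 3], [-7, 10]]  ->  [[-10763, 15306], [-36281, 51595]]
... * rho(a) = [[1, 0], [-3, 1]]  ->  [[-56681, 15306], [-191066, 51595]]
tr = -56681 + 51595 = -5086

-5086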